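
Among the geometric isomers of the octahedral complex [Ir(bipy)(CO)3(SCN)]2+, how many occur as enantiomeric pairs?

0

The six octahedral sites form three mutually perpendicular trans pairs.
Each bipy is bidentate and must span two cis positions.
Systematic placement gives 2 geometric isomers: CO mer; CO fac.
Each arrangement has an internal mirror plane or centre of symmetry, so none is chiral.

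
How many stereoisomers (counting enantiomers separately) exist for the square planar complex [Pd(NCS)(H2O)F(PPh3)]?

A square has two trans pairs of vertices; adjacent vertices are cis.
Working through the distinct placements yields 3 geometric isomers: (F/NCS trans, H2O/PPh3 trans); (F/PPh3 trans, H2O/NCS trans); (F/H2O trans, NCS/PPh3 trans).
Each arrangement has an internal mirror plane or centre of symmetry, so none is chiral.

3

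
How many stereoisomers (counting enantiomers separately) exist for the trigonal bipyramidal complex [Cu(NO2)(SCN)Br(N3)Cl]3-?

20

In a trigonal bipyramid the two axial positions differ from the three equatorial ones.
Systematic enumeration (placing each ligand type in turn and discarding arrangements equivalent by rotation or reflection) gives 10 geometric isomers.
Of these, 10 lack any improper symmetry element and so occur as enantiomeric pairs, giving 10 + 10 = 20 stereoisomers in total.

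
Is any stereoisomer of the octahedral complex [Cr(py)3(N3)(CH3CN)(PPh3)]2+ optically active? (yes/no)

An octahedron has six vertices in three trans pairs; every non-trans pair is cis.
There are 4 geometric isomers: py mer (3 arrangements); py fac (chiral).
One of these lacks any improper symmetry element and so occurs as an enantiomeric pair, giving 4 + 1 = 5 stereoisomers in total.

yes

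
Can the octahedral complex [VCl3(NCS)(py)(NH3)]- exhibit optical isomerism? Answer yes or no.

The six octahedral sites form three mutually perpendicular trans pairs.
Working through the distinct placements yields 4 geometric isomers: Cl mer (3 arrangements); Cl fac (chiral).
One of these lacks any improper symmetry element and so occurs as an enantiomeric pair, giving 4 + 1 = 5 stereoisomers in total.

yes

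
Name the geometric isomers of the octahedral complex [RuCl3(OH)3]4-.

The six octahedral sites form three mutually perpendicular trans pairs.
Working through the distinct placements yields 2 geometric isomers: Cl mer; Cl fac.

fac and mer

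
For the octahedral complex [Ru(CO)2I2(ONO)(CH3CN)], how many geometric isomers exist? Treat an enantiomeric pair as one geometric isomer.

6

There are 6 geometric isomers: CO cis, I cis (3 arrangements, 2 chiral); CO cis, I trans; CO trans, I cis; CO trans, I trans.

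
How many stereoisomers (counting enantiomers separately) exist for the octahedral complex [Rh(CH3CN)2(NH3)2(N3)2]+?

The six octahedral sites form three mutually perpendicular trans pairs.
There are 5 geometric isomers: CH3CN trans, NH3 trans, N3 trans; CH3CN trans, NH3 cis, N3 cis; CH3CN cis, NH3 trans, N3 cis; CH3CN cis, NH3 cis, N3 cis (chiral); CH3CN cis, NH3 cis, N3 trans.
One of these lacks any improper symmetry element and so occurs as an enantiomeric pair, giving 5 + 1 = 6 stereoisomers in total.

6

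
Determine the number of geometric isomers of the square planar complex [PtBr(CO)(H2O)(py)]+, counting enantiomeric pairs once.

A square has two trans pairs of vertices; adjacent vertices are cis.
There are 3 geometric isomers: (Br/H2O trans, CO/py trans); (Br/py trans, CO/H2O trans); (Br/CO trans, H2O/py trans).

3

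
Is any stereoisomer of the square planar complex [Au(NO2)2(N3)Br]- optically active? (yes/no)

The distinct arrangements are (2 in all): NO2 cis; NO2 trans.
Each arrangement has an internal mirror plane or centre of symmetry, so none is chiral.

no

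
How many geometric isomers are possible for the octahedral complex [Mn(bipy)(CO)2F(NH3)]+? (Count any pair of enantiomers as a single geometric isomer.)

The six octahedral sites form three mutually perpendicular trans pairs.
Each bipy is bidentate and must span two cis positions.
Working through the distinct placements yields 4 geometric isomers: CO trans; CO cis (3 arrangements, 2 chiral).

4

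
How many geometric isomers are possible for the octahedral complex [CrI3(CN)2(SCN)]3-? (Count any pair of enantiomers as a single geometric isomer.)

3

Systematic placement gives 3 geometric isomers: I mer, CN trans; I fac, CN cis; I mer, CN cis.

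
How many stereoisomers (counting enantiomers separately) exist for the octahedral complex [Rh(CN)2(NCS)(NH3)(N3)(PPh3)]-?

15

In an octahedral complex each vertex has one trans partner and four cis neighbours.
Exhaustive case analysis gives 9 geometric isomers.
Of these, 6 lack any improper symmetry element and so occur as enantiomeric pairs, giving 9 + 6 = 15 stereoisomers in total.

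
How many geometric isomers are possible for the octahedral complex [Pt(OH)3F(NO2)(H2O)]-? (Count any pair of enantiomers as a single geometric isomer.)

4

The six octahedral sites form three mutually perpendicular trans pairs.
Working through the distinct placements yields 4 geometric isomers: OH mer (3 arrangements); OH fac (chiral).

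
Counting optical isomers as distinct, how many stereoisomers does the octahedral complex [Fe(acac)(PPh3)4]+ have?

1

Each acac is bidentate and must span two cis positions.
Only one geometric arrangement is possible.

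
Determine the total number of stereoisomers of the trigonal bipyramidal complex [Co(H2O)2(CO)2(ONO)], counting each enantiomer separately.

A trigonal bipyramid has two axial and three equatorial sites, which are chemically inequivalent.
Placing the ligands in turn and identifying arrangements related by rotation or reflection leaves 5 distinct geometric isomers.
One of these lacks any improper symmetry element and so occurs as an enantiomeric pair, giving 5 + 1 = 6 stereoisomers in total.

6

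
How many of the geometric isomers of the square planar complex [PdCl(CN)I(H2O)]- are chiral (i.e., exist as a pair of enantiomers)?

There are 3 geometric isomers: (CN/H2O trans, Cl/I trans); (CN/I trans, Cl/H2O trans); (CN/Cl trans, H2O/I trans).
Each arrangement has an internal mirror plane or centre of symmetry, so none is chiral.

0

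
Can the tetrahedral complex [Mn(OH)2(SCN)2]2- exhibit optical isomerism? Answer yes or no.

In a tetrahedral complex all four positions are equivalent and every pair of ligands is adjacent — there is no cis/trans distinction.
Only one geometric arrangement is possible.

no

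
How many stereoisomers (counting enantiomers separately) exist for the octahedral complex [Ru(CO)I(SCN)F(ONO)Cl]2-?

In an octahedral complex each vertex has one trans partner and four cis neighbours.
Placing the ligands in turn and identifying arrangements related by rotation or reflection leaves 15 distinct geometric isomers.
Of these, 15 lack any improper symmetry element and so occur as enantiomeric pairs, giving 15 + 15 = 30 stereoisomers in total.

30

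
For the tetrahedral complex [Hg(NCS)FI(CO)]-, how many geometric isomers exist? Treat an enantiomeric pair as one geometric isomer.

In a tetrahedral complex all four positions are equivalent and every pair of ligands is adjacent — there is no cis/trans distinction.
Only one geometric arrangement is possible; it has no improper symmetry element, so it exists as a pair of enantiomers (2 stereoisomers).

1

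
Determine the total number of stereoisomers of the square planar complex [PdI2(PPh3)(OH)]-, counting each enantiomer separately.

In a square planar complex each vertex has one trans partner and two cis neighbours.
There are 2 geometric isomers: I cis; I trans.
Each arrangement has an internal mirror plane or centre of symmetry, so none is chiral.

2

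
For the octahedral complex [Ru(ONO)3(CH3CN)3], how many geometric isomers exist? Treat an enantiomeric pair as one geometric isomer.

2

An octahedron has six vertices in three trans pairs; every non-trans pair is cis.
Systematic placement gives 2 geometric isomers: ONO mer; ONO fac.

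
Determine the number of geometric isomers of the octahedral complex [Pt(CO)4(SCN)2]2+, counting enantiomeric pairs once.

2

The distinct arrangements are (2 in all): SCN trans; SCN cis.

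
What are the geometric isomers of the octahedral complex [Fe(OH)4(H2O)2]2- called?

cis and trans

In an octahedral complex each vertex has one trans partner and four cis neighbours.
Working through the distinct placements yields 2 geometric isomers: H2O trans; H2O cis.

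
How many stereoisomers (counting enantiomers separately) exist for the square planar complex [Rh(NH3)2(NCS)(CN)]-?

A square has two trans pairs of vertices; adjacent vertices are cis.
Systematic placement gives 2 geometric isomers: NH3 cis; NH3 trans.
Each arrangement has an internal mirror plane or centre of symmetry, so none is chiral.

2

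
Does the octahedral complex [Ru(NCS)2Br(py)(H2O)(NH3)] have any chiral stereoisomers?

Exhaustive case analysis gives 9 geometric isomers.
Of these, 6 lack any improper symmetry element and so occur as enantiomeric pairs, giving 9 + 6 = 15 stereoisomers in total.

yes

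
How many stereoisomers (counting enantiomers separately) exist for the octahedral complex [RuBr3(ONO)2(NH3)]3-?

3

Systematic placement gives 3 geometric isomers: Br mer, ONO trans; Br mer, ONO cis; Br fac, ONO cis.
Each arrangement has an internal mirror plane or centre of symmetry, so none is chiral.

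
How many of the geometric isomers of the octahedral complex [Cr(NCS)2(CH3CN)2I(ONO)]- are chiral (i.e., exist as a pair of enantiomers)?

An octahedron has six vertices in three trans pairs; every non-trans pair is cis.
Systematic placement gives 6 geometric isomers: NCS cis, CH3CN trans; NCS trans, CH3CN trans; NCS cis, CH3CN cis (3 arrangements, 2 chiral); NCS trans, CH3CN cis.
Of these, 2 lack any improper symmetry element and so occur as enantiomeric pairs, giving 6 + 2 = 8 stereoisomers in total.

2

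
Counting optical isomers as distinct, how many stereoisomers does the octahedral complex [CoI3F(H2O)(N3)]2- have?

The six octahedral sites form three mutually perpendicular trans pairs.
Working through the distinct placements yields 4 geometric isomers: I mer (3 arrangements); I fac (chiral).
One of these lacks any improper symmetry element and so occurs as an enantiomeric pair, giving 4 + 1 = 5 stereoisomers in total.

5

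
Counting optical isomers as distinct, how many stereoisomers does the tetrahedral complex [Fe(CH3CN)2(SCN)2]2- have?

All four vertices of a tetrahedron are equivalent and mutually adjacent, so cis/trans isomerism cannot arise.
Only one geometric arrangement is possible.

1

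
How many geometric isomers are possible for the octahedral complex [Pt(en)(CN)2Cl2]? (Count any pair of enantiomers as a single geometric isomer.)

3

In an octahedral complex each vertex has one trans partner and four cis neighbours.
Each en is bidentate and must span two cis positions.
The distinct arrangements are (3 in all): CN trans, Cl cis; CN cis, Cl cis (chiral); CN cis, Cl trans.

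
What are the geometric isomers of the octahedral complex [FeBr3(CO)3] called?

fac and mer

In an octahedral complex each vertex has one trans partner and four cis neighbours.
Working through the distinct placements yields 2 geometric isomers: Br mer; Br fac.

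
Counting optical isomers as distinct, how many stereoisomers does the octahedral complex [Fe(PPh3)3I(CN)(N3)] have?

In an octahedral complex each vertex has one trans partner and four cis neighbours.
Working through the distinct placements yields 4 geometric isomers: PPh3 mer (3 arrangements); PPh3 fac (chiral).
One of these lacks any improper symmetry element and so occurs as an enantiomeric pair, giving 4 + 1 = 5 stereoisomers in total.

5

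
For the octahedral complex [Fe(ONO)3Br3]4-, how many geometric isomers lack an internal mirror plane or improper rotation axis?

0

In an octahedral complex each vertex has one trans partner and four cis neighbours.
There are 2 geometric isomers: ONO mer; ONO fac.
Each arrangement has an internal mirror plane or centre of symmetry, so none is chiral.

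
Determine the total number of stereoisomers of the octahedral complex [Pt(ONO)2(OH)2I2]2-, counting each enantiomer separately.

In an octahedral complex each vertex has one trans partner and four cis neighbours.
There are 5 geometric isomers: ONO trans, OH trans, I trans; ONO cis, OH cis, I trans; ONO trans, OH cis, I cis; ONO cis, OH cis, I cis (chiral); ONO cis, OH trans, I cis.
One of these lacks any improper symmetry element and so occurs as an enantiomeric pair, giving 5 + 1 = 6 stereoisomers in total.

6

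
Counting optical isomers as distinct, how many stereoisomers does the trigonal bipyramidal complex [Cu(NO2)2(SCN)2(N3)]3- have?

6

In a trigonal bipyramid the two axial positions differ from the three equatorial ones.
Systematic enumeration (placing each ligand type in turn and discarding arrangements equivalent by rotation or reflection) gives 5 geometric isomers.
One of these lacks any improper symmetry element and so occurs as an enantiomeric pair, giving 5 + 1 = 6 stereoisomers in total.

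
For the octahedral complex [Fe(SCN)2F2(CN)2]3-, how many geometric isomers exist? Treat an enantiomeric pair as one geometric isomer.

5

The six octahedral sites form three mutually perpendicular trans pairs.
Systematic placement gives 5 geometric isomers: SCN trans, F trans, CN trans; SCN cis, F cis, CN trans; SCN trans, F cis, CN cis; SCN cis, F cis, CN cis (chiral); SCN cis, F trans, CN cis.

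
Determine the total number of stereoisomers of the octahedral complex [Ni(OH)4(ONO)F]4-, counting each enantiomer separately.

Working through the distinct placements yields 2 geometric isomers: ONO and F mutually cis; ONO and F mutually trans.
Each arrangement has an internal mirror plane or centre of symmetry, so none is chiral.

2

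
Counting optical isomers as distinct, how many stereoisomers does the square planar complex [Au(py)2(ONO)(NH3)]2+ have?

2

A square has two trans pairs of vertices; adjacent vertices are cis.
Systematic placement gives 2 geometric isomers: py cis; py trans.
Each arrangement has an internal mirror plane or centre of symmetry, so none is chiral.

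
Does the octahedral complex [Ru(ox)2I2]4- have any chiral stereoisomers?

yes

An octahedron has six vertices in three trans pairs; every non-trans pair is cis.
Each ox is bidentate and must span two cis positions.
There are 2 geometric isomers: I trans; I cis (chiral).
One of these lacks any improper symmetry element and so occurs as an enantiomeric pair, giving 2 + 1 = 3 stereoisomers in total.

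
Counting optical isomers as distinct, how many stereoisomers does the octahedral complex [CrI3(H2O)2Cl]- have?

An octahedron has six vertices in three trans pairs; every non-trans pair is cis.
Systematic placement gives 3 geometric isomers: I mer, H2O cis; I mer, H2O trans; I fac, H2O cis.
Each arrangement has an internal mirror plane or centre of symmetry, so none is chiral.

3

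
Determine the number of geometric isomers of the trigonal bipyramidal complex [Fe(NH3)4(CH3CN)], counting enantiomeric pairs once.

2

In a trigonal bipyramid the two axial positions differ from the three equatorial ones.
The distinct arrangements are (2 in all): CH3CN axial; CH3CN equatorial.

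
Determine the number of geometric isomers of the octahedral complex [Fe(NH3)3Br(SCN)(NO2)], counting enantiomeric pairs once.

4

An octahedron has six vertices in three trans pairs; every non-trans pair is cis.
The distinct arrangements are (4 in all): NH3 mer (3 arrangements); NH3 fac (chiral).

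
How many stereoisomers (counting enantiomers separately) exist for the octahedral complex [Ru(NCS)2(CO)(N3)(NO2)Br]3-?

Systematic enumeration (placing each ligand type in turn and discarding arrangements equivalent by rotation or reflection) gives 9 geometric isomers.
Of these, 6 lack any improper symmetry element and so occur as enantiomeric pairs, giving 9 + 6 = 15 stereoisomers in total.

15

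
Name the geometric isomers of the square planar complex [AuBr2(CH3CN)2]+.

The distinct arrangements are (2 in all): Br cis; Br trans.

cis and trans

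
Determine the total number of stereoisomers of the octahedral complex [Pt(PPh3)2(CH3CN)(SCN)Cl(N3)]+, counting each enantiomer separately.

15

The six octahedral sites form three mutually perpendicular trans pairs.
Placing the ligands in turn and identifying arrangements related by rotation or reflection leaves 9 distinct geometric isomers.
Of these, 6 lack any improper symmetry element and so occur as enantiomeric pairs, giving 9 + 6 = 15 stereoisomers in total.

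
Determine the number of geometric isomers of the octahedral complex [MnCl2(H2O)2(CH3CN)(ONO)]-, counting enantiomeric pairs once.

6

There are 6 geometric isomers: Cl cis, H2O cis (3 arrangements, 2 chiral); Cl cis, H2O trans; Cl trans, H2O cis; Cl trans, H2O trans.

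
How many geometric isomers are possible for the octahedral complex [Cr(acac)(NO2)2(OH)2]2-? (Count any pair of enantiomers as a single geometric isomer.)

3

The six octahedral sites form three mutually perpendicular trans pairs.
Each acac is bidentate and must span two cis positions.
Systematic placement gives 3 geometric isomers: NO2 trans, OH cis; NO2 cis, OH cis (chiral); NO2 cis, OH trans.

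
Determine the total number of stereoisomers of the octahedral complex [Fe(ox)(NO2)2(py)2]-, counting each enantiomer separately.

Each ox is bidentate and must span two cis positions.
Working through the distinct placements yields 3 geometric isomers: NO2 trans, py cis; NO2 cis, py trans; NO2 cis, py cis (chiral).
One of these lacks any improper symmetry element and so occurs as an enantiomeric pair, giving 3 + 1 = 4 stereoisomers in total.

4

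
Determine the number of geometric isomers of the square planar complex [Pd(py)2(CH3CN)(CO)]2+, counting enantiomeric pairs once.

Systematic placement gives 2 geometric isomers: py cis; py trans.

2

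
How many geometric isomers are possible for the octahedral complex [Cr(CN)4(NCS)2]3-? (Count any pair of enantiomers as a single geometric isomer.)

2

The six octahedral sites form three mutually perpendicular trans pairs.
The distinct arrangements are (2 in all): NCS trans; NCS cis.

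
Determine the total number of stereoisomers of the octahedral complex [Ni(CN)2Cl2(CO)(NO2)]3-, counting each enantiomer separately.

In an octahedral complex each vertex has one trans partner and four cis neighbours.
Systematic placement gives 6 geometric isomers: CN trans, Cl cis; CN trans, Cl trans; CN cis, Cl cis (3 arrangements, 2 chiral); CN cis, Cl trans.
Of these, 2 lack any improper symmetry element and so occur as enantiomeric pairs, giving 6 + 2 = 8 stereoisomers in total.

8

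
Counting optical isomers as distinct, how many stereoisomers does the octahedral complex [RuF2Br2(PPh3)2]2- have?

The six octahedral sites form three mutually perpendicular trans pairs.
There are 5 geometric isomers: F trans, Br trans, PPh3 trans; F cis, Br trans, PPh3 cis; F cis, Br cis, PPh3 trans; F cis, Br cis, PPh3 cis (chiral); F trans, Br cis, PPh3 cis.
One of these lacks any improper symmetry element and so occurs as an enantiomeric pair, giving 5 + 1 = 6 stereoisomers in total.

6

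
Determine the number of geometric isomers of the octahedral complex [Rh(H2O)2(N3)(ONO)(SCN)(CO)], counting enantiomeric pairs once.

9

In an octahedral complex each vertex has one trans partner and four cis neighbours.
Systematic enumeration (placing each ligand type in turn and discarding arrangements equivalent by rotation or reflection) gives 9 geometric isomers.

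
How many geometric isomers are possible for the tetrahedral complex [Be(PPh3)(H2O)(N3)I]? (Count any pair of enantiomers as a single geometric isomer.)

1

Only one geometric arrangement is possible; it has no improper symmetry element, so it exists as a pair of enantiomers (2 stereoisomers).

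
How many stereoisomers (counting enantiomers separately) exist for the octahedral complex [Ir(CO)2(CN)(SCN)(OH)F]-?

An octahedron has six vertices in three trans pairs; every non-trans pair is cis.
Systematic enumeration (placing each ligand type in turn and discarding arrangements equivalent by rotation or reflection) gives 9 geometric isomers.
Of these, 6 lack any improper symmetry element and so occur as enantiomeric pairs, giving 9 + 6 = 15 stereoisomers in total.

15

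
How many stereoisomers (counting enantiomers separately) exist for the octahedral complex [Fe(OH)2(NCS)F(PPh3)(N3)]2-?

15

An octahedron has six vertices in three trans pairs; every non-trans pair is cis.
Placing the ligands in turn and identifying arrangements related by rotation or reflection leaves 9 distinct geometric isomers.
Of these, 6 lack any improper symmetry element and so occur as enantiomeric pairs, giving 9 + 6 = 15 stereoisomers in total.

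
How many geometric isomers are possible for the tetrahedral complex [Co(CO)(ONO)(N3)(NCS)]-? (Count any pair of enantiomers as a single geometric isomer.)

1

In a tetrahedral complex all four positions are equivalent and every pair of ligands is adjacent — there is no cis/trans distinction.
Only one geometric arrangement is possible; it has no improper symmetry element, so it exists as a pair of enantiomers (2 stereoisomers).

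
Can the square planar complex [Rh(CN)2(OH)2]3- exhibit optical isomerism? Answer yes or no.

no

In a square planar complex each vertex has one trans partner and two cis neighbours.
Working through the distinct placements yields 2 geometric isomers: CN cis; CN trans.
Each arrangement has an internal mirror plane or centre of symmetry, so none is chiral.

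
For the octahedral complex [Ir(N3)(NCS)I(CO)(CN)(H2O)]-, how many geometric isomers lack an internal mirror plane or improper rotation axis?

15

In an octahedral complex each vertex has one trans partner and four cis neighbours.
Exhaustive case analysis gives 15 geometric isomers.
Of these, 15 lack any improper symmetry element and so occur as enantiomeric pairs, giving 15 + 15 = 30 stereoisomers in total.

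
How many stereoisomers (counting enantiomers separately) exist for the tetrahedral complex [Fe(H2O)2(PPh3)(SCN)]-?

1

In a tetrahedral complex all four positions are equivalent and every pair of ligands is adjacent — there is no cis/trans distinction.
Only one geometric arrangement is possible.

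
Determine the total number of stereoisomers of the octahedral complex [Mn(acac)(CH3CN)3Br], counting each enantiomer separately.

The six octahedral sites form three mutually perpendicular trans pairs.
Each acac is bidentate and must span two cis positions.
The distinct arrangements are (2 in all): CH3CN fac; CH3CN mer.
Each arrangement has an internal mirror plane or centre of symmetry, so none is chiral.

2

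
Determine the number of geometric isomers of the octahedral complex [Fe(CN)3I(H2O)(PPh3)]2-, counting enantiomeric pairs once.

Systematic placement gives 4 geometric isomers: CN mer (3 arrangements); CN fac (chiral).

4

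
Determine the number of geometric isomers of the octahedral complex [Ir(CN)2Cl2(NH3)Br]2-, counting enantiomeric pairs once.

In an octahedral complex each vertex has one trans partner and four cis neighbours.
There are 6 geometric isomers: CN cis, Cl cis (3 arrangements, 2 chiral); CN cis, Cl trans; CN trans, Cl cis; CN trans, Cl trans.

6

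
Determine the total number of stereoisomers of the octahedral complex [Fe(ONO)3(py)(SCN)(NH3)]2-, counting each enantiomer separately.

5

Systematic placement gives 4 geometric isomers: ONO mer (3 arrangements); ONO fac (chiral).
One of these lacks any improper symmetry element and so occurs as an enantiomeric pair, giving 4 + 1 = 5 stereoisomers in total.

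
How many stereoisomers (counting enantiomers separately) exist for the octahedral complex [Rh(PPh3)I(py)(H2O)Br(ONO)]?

In an octahedral complex each vertex has one trans partner and four cis neighbours.
Exhaustive case analysis gives 15 geometric isomers.
Of these, 15 lack any improper symmetry element and so occur as enantiomeric pairs, giving 15 + 15 = 30 stereoisomers in total.

30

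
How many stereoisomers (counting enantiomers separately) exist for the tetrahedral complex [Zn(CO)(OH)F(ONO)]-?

2

In a tetrahedral complex all four positions are equivalent and every pair of ligands is adjacent — there is no cis/trans distinction.
Only one geometric arrangement is possible; it has no improper symmetry element, so it exists as a pair of enantiomers (2 stereoisomers).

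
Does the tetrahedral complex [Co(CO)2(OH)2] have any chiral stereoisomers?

All four vertices of a tetrahedron are equivalent and mutually adjacent, so cis/trans isomerism cannot arise.
Only one geometric arrangement is possible.

no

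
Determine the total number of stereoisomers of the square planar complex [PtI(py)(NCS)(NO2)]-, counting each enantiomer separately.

3

Working through the distinct placements yields 3 geometric isomers: (I/NO2 trans, NCS/py trans); (I/py trans, NCS/NO2 trans); (I/NCS trans, NO2/py trans).
Each arrangement has an internal mirror plane or centre of symmetry, so none is chiral.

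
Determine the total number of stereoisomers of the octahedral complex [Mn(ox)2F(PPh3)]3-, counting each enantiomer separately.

3

An octahedron has six vertices in three trans pairs; every non-trans pair is cis.
Each ox is bidentate and must span two cis positions.
Working through the distinct placements yields 2 geometric isomers: F and PPh3 mutually trans; F and PPh3 mutually cis (chiral).
One of these lacks any improper symmetry element and so occurs as an enantiomeric pair, giving 2 + 1 = 3 stereoisomers in total.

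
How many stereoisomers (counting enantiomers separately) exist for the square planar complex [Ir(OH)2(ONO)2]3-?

In a square planar complex each vertex has one trans partner and two cis neighbours.
There are 2 geometric isomers: OH cis; OH trans.
Each arrangement has an internal mirror plane or centre of symmetry, so none is chiral.

2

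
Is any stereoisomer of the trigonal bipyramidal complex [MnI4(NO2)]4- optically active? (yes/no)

no

In a trigonal bipyramid the two axial positions differ from the three equatorial ones.
Working through the distinct placements yields 2 geometric isomers: NO2 equatorial; NO2 axial.
Each arrangement has an internal mirror plane or centre of symmetry, so none is chiral.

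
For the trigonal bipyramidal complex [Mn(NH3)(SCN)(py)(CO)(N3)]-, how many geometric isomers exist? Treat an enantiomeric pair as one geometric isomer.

10

Systematic enumeration (placing each ligand type in turn and discarding arrangements equivalent by rotation or reflection) gives 10 geometric isomers.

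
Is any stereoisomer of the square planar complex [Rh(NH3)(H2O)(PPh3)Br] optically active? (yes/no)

The distinct arrangements are (3 in all): (Br/NH3 trans, H2O/PPh3 trans); (Br/PPh3 trans, H2O/NH3 trans); (Br/H2O trans, NH3/PPh3 trans).
Each arrangement has an internal mirror plane or centre of symmetry, so none is chiral.

no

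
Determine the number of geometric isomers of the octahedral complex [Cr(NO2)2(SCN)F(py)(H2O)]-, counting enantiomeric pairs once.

9

The six octahedral sites form three mutually perpendicular trans pairs.
Exhaustive case analysis gives 9 geometric isomers.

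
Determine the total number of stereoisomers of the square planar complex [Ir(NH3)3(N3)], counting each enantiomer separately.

1

In a square planar complex each vertex has one trans partner and two cis neighbours.
Only one geometric arrangement is possible.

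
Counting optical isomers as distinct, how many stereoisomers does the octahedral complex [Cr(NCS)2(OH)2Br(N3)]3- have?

The six octahedral sites form three mutually perpendicular trans pairs.
There are 6 geometric isomers: NCS trans, OH trans; NCS cis, OH cis (3 arrangements, 2 chiral); NCS cis, OH trans; NCS trans, OH cis.
Of these, 2 lack any improper symmetry element and so occur as enantiomeric pairs, giving 6 + 2 = 8 stereoisomers in total.

8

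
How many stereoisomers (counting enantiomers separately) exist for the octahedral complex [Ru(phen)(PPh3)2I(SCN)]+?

The six octahedral sites form three mutually perpendicular trans pairs.
Each phen is bidentate and must span two cis positions.
The distinct arrangements are (4 in all): PPh3 cis (3 arrangements, 2 chiral); PPh3 trans.
Of these, 2 lack any improper symmetry element and so occur as enantiomeric pairs, giving 4 + 2 = 6 stereoisomers in total.

6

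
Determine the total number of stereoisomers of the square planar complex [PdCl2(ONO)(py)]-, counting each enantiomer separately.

2

A square has two trans pairs of vertices; adjacent vertices are cis.
The distinct arrangements are (2 in all): Cl cis; Cl trans.
Each arrangement has an internal mirror plane or centre of symmetry, so none is chiral.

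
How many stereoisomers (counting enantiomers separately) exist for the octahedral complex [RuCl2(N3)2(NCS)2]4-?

In an octahedral complex each vertex has one trans partner and four cis neighbours.
There are 5 geometric isomers: Cl trans, N3 trans, NCS trans; Cl trans, N3 cis, NCS cis; Cl cis, N3 cis, NCS trans; Cl cis, N3 cis, NCS cis (chiral); Cl cis, N3 trans, NCS cis.
One of these lacks any improper symmetry element and so occurs as an enantiomeric pair, giving 5 + 1 = 6 stereoisomers in total.

6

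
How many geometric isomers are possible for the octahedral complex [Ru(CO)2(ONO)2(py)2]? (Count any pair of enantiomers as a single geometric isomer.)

An octahedron has six vertices in three trans pairs; every non-trans pair is cis.
Systematic placement gives 5 geometric isomers: CO trans, ONO trans, py trans; CO trans, ONO cis, py cis; CO cis, ONO cis, py trans; CO cis, ONO cis, py cis (chiral); CO cis, ONO trans, py cis.

5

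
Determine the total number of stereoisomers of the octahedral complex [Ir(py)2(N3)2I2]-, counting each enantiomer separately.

6

An octahedron has six vertices in three trans pairs; every non-trans pair is cis.
Systematic placement gives 5 geometric isomers: py trans, N3 trans, I trans; py cis, N3 cis, I trans; py trans, N3 cis, I cis; py cis, N3 cis, I cis (chiral); py cis, N3 trans, I cis.
One of these lacks any improper symmetry element and so occurs as an enantiomeric pair, giving 5 + 1 = 6 stereoisomers in total.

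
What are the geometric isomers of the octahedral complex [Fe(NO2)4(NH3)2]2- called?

The six octahedral sites form three mutually perpendicular trans pairs.
There are 2 geometric isomers: NH3 trans; NH3 cis.

cis and trans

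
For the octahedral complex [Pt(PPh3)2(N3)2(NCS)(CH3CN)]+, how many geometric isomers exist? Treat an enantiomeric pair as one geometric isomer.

An octahedron has six vertices in three trans pairs; every non-trans pair is cis.
Working through the distinct placements yields 6 geometric isomers: PPh3 trans, N3 cis; PPh3 cis, N3 cis (3 arrangements, 2 chiral); PPh3 trans, N3 trans; PPh3 cis, N3 trans.

6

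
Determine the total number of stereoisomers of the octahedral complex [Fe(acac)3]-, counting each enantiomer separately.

2

In an octahedral complex each vertex has one trans partner and four cis neighbours.
Each acac is bidentate and must span two cis positions.
Only one geometric arrangement is possible; it has no improper symmetry element, so it exists as a pair of enantiomers (2 stereoisomers).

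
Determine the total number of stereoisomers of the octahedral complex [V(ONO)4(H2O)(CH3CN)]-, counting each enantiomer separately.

An octahedron has six vertices in three trans pairs; every non-trans pair is cis.
Working through the distinct placements yields 2 geometric isomers: H2O and CH3CN mutually trans; H2O and CH3CN mutually cis.
Each arrangement has an internal mirror plane or centre of symmetry, so none is chiral.

2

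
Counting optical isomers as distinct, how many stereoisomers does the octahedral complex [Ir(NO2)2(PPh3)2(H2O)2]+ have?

An octahedron has six vertices in three trans pairs; every non-trans pair is cis.
There are 5 geometric isomers: NO2 trans, PPh3 trans, H2O trans; NO2 cis, PPh3 cis, H2O trans; NO2 cis, PPh3 trans, H2O cis; NO2 cis, PPh3 cis, H2O cis (chiral); NO2 trans, PPh3 cis, H2O cis.
One of these lacks any improper symmetry element and so occurs as an enantiomeric pair, giving 5 + 1 = 6 stereoisomers in total.

6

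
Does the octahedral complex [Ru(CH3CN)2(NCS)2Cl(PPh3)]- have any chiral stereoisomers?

There are 6 geometric isomers: CH3CN trans, NCS cis; CH3CN trans, NCS trans; CH3CN cis, NCS cis (3 arrangements, 2 chiral); CH3CN cis, NCS trans.
Of these, 2 lack any improper symmetry element and so occur as enantiomeric pairs, giving 6 + 2 = 8 stereoisomers in total.

yes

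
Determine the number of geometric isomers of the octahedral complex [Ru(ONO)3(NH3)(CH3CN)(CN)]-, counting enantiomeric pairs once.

An octahedron has six vertices in three trans pairs; every non-trans pair is cis.
Systematic placement gives 4 geometric isomers: ONO mer (3 arrangements); ONO fac (chiral).

4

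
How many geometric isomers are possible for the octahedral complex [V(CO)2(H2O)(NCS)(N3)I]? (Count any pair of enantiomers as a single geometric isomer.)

The six octahedral sites form three mutually perpendicular trans pairs.
Systematic enumeration (placing each ligand type in turn and discarding arrangements equivalent by rotation or reflection) gives 9 geometric isomers.

9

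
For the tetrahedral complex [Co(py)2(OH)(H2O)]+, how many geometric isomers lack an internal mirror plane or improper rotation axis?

0

Only one geometric arrangement is possible.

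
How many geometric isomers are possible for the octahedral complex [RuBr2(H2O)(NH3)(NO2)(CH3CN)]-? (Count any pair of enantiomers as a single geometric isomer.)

Exhaustive case analysis gives 9 geometric isomers.

9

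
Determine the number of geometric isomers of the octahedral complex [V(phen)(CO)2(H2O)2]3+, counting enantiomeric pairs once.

Each phen is bidentate and must span two cis positions.
Working through the distinct placements yields 3 geometric isomers: CO trans, H2O cis; CO cis, H2O cis (chiral); CO cis, H2O trans.

3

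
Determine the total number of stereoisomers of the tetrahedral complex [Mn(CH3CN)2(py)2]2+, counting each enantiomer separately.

1

All four vertices of a tetrahedron are equivalent and mutually adjacent, so cis/trans isomerism cannot arise.
Only one geometric arrangement is possible.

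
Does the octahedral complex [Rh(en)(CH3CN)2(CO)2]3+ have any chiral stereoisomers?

yes

An octahedron has six vertices in three trans pairs; every non-trans pair is cis.
Each en is bidentate and must span two cis positions.
Working through the distinct placements yields 3 geometric isomers: CH3CN trans, CO cis; CH3CN cis, CO cis (chiral); CH3CN cis, CO trans.
One of these lacks any improper symmetry element and so occurs as an enantiomeric pair, giving 3 + 1 = 4 stereoisomers in total.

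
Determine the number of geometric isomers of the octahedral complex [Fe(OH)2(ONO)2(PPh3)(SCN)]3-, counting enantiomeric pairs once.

6

An octahedron has six vertices in three trans pairs; every non-trans pair is cis.
There are 6 geometric isomers: OH trans, ONO trans; OH trans, ONO cis; OH cis, ONO cis (3 arrangements, 2 chiral); OH cis, ONO trans.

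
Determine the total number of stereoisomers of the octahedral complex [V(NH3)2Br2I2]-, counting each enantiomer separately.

The six octahedral sites form three mutually perpendicular trans pairs.
The distinct arrangements are (5 in all): NH3 trans, Br trans, I trans; NH3 cis, Br trans, I cis; NH3 trans, Br cis, I cis; NH3 cis, Br cis, I cis (chiral); NH3 cis, Br cis, I trans.
One of these lacks any improper symmetry element and so occurs as an enantiomeric pair, giving 5 + 1 = 6 stereoisomers in total.

6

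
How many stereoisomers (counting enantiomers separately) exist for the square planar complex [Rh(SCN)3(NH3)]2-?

Only one geometric arrangement is possible.

1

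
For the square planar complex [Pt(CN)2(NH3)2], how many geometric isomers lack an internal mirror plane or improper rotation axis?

The distinct arrangements are (2 in all): CN cis; CN trans.
Each arrangement has an internal mirror plane or centre of symmetry, so none is chiral.

0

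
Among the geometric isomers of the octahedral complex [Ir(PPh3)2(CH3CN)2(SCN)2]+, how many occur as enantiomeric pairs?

The six octahedral sites form three mutually perpendicular trans pairs.
There are 5 geometric isomers: PPh3 trans, CH3CN trans, SCN trans; PPh3 cis, CH3CN trans, SCN cis; PPh3 cis, CH3CN cis, SCN trans; PPh3 cis, CH3CN cis, SCN cis (chiral); PPh3 trans, CH3CN cis, SCN cis.
One of these lacks any improper symmetry element and so occurs as an enantiomeric pair, giving 5 + 1 = 6 stereoisomers in total.

1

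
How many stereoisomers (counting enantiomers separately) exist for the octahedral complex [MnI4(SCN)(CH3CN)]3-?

2

The six octahedral sites form three mutually perpendicular trans pairs.
Working through the distinct placements yields 2 geometric isomers: SCN and CH3CN mutually cis; SCN and CH3CN mutually trans.
Each arrangement has an internal mirror plane or centre of symmetry, so none is chiral.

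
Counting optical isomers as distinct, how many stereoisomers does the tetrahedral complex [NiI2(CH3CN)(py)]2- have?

All four vertices of a tetrahedron are equivalent and mutually adjacent, so cis/trans isomerism cannot arise.
Only one geometric arrangement is possible.

1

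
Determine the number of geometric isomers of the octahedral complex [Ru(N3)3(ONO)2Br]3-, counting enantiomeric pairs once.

3

Systematic placement gives 3 geometric isomers: N3 mer, ONO trans; N3 fac, ONO cis; N3 mer, ONO cis.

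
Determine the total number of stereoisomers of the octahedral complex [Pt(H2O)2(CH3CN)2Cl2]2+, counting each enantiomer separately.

In an octahedral complex each vertex has one trans partner and four cis neighbours.
There are 5 geometric isomers: H2O trans, CH3CN trans, Cl trans; H2O cis, CH3CN trans, Cl cis; H2O trans, CH3CN cis, Cl cis; H2O cis, CH3CN cis, Cl cis (chiral); H2O cis, CH3CN cis, Cl trans.
One of these lacks any improper symmetry element and so occurs as an enantiomeric pair, giving 5 + 1 = 6 stereoisomers in total.

6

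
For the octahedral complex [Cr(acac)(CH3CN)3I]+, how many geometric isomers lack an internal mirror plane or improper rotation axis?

0

The six octahedral sites form three mutually perpendicular trans pairs.
Each acac is bidentate and must span two cis positions.
The distinct arrangements are (2 in all): CH3CN mer; CH3CN fac.
Each arrangement has an internal mirror plane or centre of symmetry, so none is chiral.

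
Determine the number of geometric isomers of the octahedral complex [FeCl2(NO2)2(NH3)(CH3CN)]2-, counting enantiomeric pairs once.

6

The six octahedral sites form three mutually perpendicular trans pairs.
There are 6 geometric isomers: Cl cis, NO2 trans; Cl cis, NO2 cis (3 arrangements, 2 chiral); Cl trans, NO2 trans; Cl trans, NO2 cis.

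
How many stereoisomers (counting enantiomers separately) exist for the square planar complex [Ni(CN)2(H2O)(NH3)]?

2

In a square planar complex each vertex has one trans partner and two cis neighbours.
Working through the distinct placements yields 2 geometric isomers: CN cis; CN trans.
Each arrangement has an internal mirror plane or centre of symmetry, so none is chiral.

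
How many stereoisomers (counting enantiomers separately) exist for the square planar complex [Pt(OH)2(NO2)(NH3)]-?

In a square planar complex each vertex has one trans partner and two cis neighbours.
The distinct arrangements are (2 in all): OH cis; OH trans.
Each arrangement has an internal mirror plane or centre of symmetry, so none is chiral.

2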